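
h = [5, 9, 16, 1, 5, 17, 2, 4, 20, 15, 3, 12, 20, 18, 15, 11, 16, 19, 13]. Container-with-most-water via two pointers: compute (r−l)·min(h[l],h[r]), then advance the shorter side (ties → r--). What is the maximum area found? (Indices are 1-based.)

max area = 240

[1,19] min(5,13)*18=90 best=90 * → l++
[2,19] min(9,13)*17=153 best=153 * → l++
[3,19] min(16,13)*16=208 best=208 * → r--
[3,18] min(16,19)*15=240 best=240 * → l++
[4,18] min(1,19)*14=14 best=240 → l++
[5,18] min(5,19)*13=65 best=240 → l++
[6,18] min(17,19)*12=204 best=240 → l++
[7,18] min(2,19)*11=22 best=240 → l++
[8,18] min(4,19)*10=40 best=240 → l++
[9,18] min(20,19)*9=171 best=240 → r--
[9,17] min(20,16)*8=128 best=240 → r--
[9,16] min(20,11)*7=77 best=240 → r--
[9,15] min(20,15)*6=90 best=240 → r--
[9,14] min(20,18)*5=90 best=240 → r--
[9,13] min(20,20)*4=80 best=240 → r--
[9,12] min(20,12)*3=36 best=240 → r--
[9,11] min(20,3)*2=6 best=240 → r--
[9,10] min(20,15)*1=15 best=240 → r--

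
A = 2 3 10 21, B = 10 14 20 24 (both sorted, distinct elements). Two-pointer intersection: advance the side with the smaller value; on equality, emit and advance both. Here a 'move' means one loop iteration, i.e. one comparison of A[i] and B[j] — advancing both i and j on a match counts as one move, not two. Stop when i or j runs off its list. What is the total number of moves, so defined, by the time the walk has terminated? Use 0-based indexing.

6 moves

i=0 j=0: 2<10, i++
i=1 j=0: 3<10, i++
i=2 j=0: 10==10 emit, i++,j++
i=3 j=1: 21>14, j++
i=3 j=2: 21>20, j++
i=3 j=3: 21<24, i++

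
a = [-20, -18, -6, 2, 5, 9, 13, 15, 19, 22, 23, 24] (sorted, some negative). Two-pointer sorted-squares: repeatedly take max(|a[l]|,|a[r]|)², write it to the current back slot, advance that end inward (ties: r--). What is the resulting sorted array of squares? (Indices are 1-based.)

[1,12] |-20|<=|24| out[12]=576 → r--
[1,11] |-20|<=|23| out[11]=529 → r--
[1,10] |-20|<=|22| out[10]=484 → r--
[1,9] |-20|>|19| out[9]=400 → l++
[2,9] |-18|<=|19| out[8]=361 → r--
[2,8] |-18|>|15| out[7]=324 → l++
[3,8] |-6|<=|15| out[6]=225 → r--
[3,7] |-6|<=|13| out[5]=169 → r--
[3,6] |-6|<=|9| out[4]=81 → r--
[3,5] |-6|>|5| out[3]=36 → l++
[4,5] |2|<=|5| out[2]=25 → r--
[4,4] |2|<=|2| out[1]=4 → r--

[4, 25, 36, 81, 169, 225, 324, 361, 400, 484, 529, 576]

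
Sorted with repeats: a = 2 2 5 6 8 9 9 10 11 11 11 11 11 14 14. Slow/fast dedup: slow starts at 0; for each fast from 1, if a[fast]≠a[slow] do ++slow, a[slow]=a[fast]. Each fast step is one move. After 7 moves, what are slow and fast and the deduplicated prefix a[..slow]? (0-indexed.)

(s=0,f=1) a[fast]=2=a[slow] dup → fast++
(s=0,f=2) a[fast]=5≠a[slow]=2 write a[1]=5 → slow++,fast++
(s=1,f=3) a[fast]=6≠a[slow]=5 write a[2]=6 → slow++,fast++
(s=2,f=4) a[fast]=8≠a[slow]=6 write a[3]=8 → slow++,fast++
(s=3,f=5) a[fast]=9≠a[slow]=8 write a[4]=9 → slow++,fast++
(s=4,f=6) a[fast]=9=a[slow] dup → fast++
(s=4,f=7) a[fast]=10≠a[slow]=9 write a[5]=10 → slow++,fast++

slow=5, fast=8, prefix=[2, 5, 6, 8, 9, 10]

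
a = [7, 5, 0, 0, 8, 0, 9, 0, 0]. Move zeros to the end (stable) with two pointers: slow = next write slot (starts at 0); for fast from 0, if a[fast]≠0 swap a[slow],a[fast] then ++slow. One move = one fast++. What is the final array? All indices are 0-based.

[7, 5, 8, 9, 0, 0, 0, 0, 0]

slow=0 fast=0: a[fast]=7≠0 swap→a[0]=7, slow++,fast++
slow=1 fast=1: a[fast]=5≠0 swap→a[1]=5, slow++,fast++
slow=2 fast=2: a[fast]=0, fast++
slow=2 fast=3: a[fast]=0, fast++
slow=2 fast=4: a[fast]=8≠0 swap→a[2]=8, slow++,fast++
slow=3 fast=5: a[fast]=0, fast++
slow=3 fast=6: a[fast]=9≠0 swap→a[3]=9, slow++,fast++
slow=4 fast=7: a[fast]=0, fast++
slow=4 fast=8: a[fast]=0, fast++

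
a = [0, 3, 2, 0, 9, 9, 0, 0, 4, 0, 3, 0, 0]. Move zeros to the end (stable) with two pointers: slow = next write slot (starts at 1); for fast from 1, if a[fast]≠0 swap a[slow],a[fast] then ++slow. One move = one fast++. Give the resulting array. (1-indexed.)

slow=1 fast=1: a[fast]=0, fast++
slow=1 fast=2: a[fast]=3≠0 swap→a[1]=3, slow++,fast++
slow=2 fast=3: a[fast]=2≠0 swap→a[2]=2, slow++,fast++
slow=3 fast=4: a[fast]=0, fast++
slow=3 fast=5: a[fast]=9≠0 swap→a[3]=9, slow++,fast++
slow=4 fast=6: a[fast]=9≠0 swap→a[4]=9, slow++,fast++
slow=5 fast=7: a[fast]=0, fast++
slow=5 fast=8: a[fast]=0, fast++
slow=5 fast=9: a[fast]=4≠0 swap→a[5]=4, slow++,fast++
slow=6 fast=10: a[fast]=0, fast++
slow=6 fast=11: a[fast]=3≠0 swap→a[6]=3, slow++,fast++
slow=7 fast=12: a[fast]=0, fast++
slow=7 fast=13: a[fast]=0, fast++

[3, 2, 9, 9, 4, 3, 0, 0, 0, 0, 0, 0, 0]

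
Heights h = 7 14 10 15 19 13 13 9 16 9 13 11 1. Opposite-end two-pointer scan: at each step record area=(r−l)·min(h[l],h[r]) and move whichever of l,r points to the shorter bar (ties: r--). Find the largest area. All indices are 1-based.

max area = 117

l=1 r=13: min(7,1)*12=12 best=12 *, r--
l=1 r=12: min(7,11)*11=77 best=77 *, l++
l=2 r=12: min(14,11)*10=110 best=110 *, r--
l=2 r=11: min(14,13)*9=117 best=117 *, r--
l=2 r=10: min(14,9)*8=72 best=117, r--
l=2 r=9: min(14,16)*7=98 best=117, l++
l=3 r=9: min(10,16)*6=60 best=117, l++
l=4 r=9: min(15,16)*5=75 best=117, l++
l=5 r=9: min(19,16)*4=64 best=117, r--
l=5 r=8: min(19,9)*3=27 best=117, r--
l=5 r=7: min(19,13)*2=26 best=117, r--
l=5 r=6: min(19,13)*1=13 best=117, r--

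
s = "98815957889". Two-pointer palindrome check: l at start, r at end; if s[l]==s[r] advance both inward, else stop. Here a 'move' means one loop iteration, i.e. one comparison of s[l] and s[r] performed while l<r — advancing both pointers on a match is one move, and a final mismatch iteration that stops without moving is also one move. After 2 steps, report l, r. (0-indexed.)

l=2, r=8

[0,10] '9'=='9' → l++,r--
[1,9] '8'=='8' → l++,r--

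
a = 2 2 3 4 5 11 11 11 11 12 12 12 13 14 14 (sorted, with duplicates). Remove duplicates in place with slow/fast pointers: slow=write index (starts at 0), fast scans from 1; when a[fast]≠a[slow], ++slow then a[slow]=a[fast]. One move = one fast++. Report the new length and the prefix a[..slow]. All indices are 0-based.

slow=0 fast=1: a[fast]=2=a[slow] dup, fast++
slow=0 fast=2: a[fast]=3≠a[slow]=2 write a[1]=3, slow++,fast++
slow=1 fast=3: a[fast]=4≠a[slow]=3 write a[2]=4, slow++,fast++
slow=2 fast=4: a[fast]=5≠a[slow]=4 write a[3]=5, slow++,fast++
slow=3 fast=5: a[fast]=11≠a[slow]=5 write a[4]=11, slow++,fast++
slow=4 fast=6: a[fast]=11=a[slow] dup, fast++
slow=4 fast=7: a[fast]=11=a[slow] dup, fast++
slow=4 fast=8: a[fast]=11=a[slow] dup, fast++
slow=4 fast=9: a[fast]=12≠a[slow]=11 write a[5]=12, slow++,fast++
slow=5 fast=10: a[fast]=12=a[slow] dup, fast++
slow=5 fast=11: a[fast]=12=a[slow] dup, fast++
slow=5 fast=12: a[fast]=13≠a[slow]=12 write a[6]=13, slow++,fast++
slow=6 fast=13: a[fast]=14≠a[slow]=13 write a[7]=14, slow++,fast++
slow=7 fast=14: a[fast]=14=a[slow] dup, fast++

length 8; prefix = [2, 3, 4, 5, 11, 12, 13, 14]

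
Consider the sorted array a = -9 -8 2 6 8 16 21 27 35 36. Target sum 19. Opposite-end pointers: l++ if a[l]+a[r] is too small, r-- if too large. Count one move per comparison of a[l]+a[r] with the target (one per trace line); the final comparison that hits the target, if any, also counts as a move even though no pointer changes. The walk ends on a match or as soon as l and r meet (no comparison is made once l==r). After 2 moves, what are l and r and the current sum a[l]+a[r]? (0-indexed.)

l=0, r=7, sum=18

[0,9] -9+36=27 >19 → r--
[0,8] -9+35=26 >19 → r--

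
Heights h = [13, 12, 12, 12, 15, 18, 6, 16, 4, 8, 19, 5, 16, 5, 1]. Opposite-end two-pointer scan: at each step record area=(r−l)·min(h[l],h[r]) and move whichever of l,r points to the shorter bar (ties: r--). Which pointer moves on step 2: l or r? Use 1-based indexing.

r

[1,15] min(13,1)*14=14 best=14 * → r--
[1,14] min(13,5)*13=65 best=65 * → r--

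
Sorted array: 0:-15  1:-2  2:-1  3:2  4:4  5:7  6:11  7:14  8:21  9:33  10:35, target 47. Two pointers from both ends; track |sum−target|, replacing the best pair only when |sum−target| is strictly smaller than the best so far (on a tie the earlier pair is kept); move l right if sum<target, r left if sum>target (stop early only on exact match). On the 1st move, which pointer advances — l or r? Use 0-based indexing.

[0,10] -15+35=20 d=27 * → l++

l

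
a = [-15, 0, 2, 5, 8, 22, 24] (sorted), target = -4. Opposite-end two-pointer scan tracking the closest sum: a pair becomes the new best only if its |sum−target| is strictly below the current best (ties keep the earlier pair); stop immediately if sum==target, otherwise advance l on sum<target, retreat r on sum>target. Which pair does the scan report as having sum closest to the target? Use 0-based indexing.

pair (-15, 8) with sum -7 (|Δ|=3)

[0,6] -15+24=9 d=13 * → r--
[0,5] -15+22=7 d=11 * → r--
[0,4] -15+8=-7 d=3 * → l++
[1,4] 0+8=8 d=12 → r--
[1,3] 0+5=5 d=9 → r--
[1,2] 0+2=2 d=6 → r--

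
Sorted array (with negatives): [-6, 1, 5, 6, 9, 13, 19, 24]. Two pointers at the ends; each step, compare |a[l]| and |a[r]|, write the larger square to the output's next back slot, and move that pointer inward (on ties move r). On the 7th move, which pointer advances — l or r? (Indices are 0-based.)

r

l=0 r=7: |-6|<=|24| out[7]=576, r--
l=0 r=6: |-6|<=|19| out[6]=361, r--
l=0 r=5: |-6|<=|13| out[5]=169, r--
l=0 r=4: |-6|<=|9| out[4]=81, r--
l=0 r=3: |-6|<=|6| out[3]=36, r--
l=0 r=2: |-6|>|5| out[2]=36, l++
l=1 r=2: |1|<=|5| out[1]=25, r--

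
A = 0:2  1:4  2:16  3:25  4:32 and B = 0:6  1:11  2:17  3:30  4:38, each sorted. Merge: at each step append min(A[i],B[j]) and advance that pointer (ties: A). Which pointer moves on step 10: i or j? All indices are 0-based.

i=0 j=0: A[i]=2<=B[j]=6 take 2, i++
i=1 j=0: A[i]=4<=B[j]=6 take 4, i++
i=2 j=0: A[i]=16>B[j]=6 take 6, j++
i=2 j=1: A[i]=16>B[j]=11 take 11, j++
i=2 j=2: A[i]=16<=B[j]=17 take 16, i++
i=3 j=2: A[i]=25>B[j]=17 take 17, j++
i=3 j=3: A[i]=25<=B[j]=30 take 25, i++
i=4 j=3: A[i]=32>B[j]=30 take 30, j++
i=4 j=4: A[i]=32<=B[j]=38 take 32, i++
i=5 j=4: A done, take B[j]=38, j++

j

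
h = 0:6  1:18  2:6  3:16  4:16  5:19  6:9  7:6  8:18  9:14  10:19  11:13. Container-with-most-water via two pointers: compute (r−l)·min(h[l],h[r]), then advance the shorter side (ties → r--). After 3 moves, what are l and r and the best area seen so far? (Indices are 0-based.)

l=2, r=10, best area=162

l=0 r=11: min(6,13)*11=66 best=66 *, l++
l=1 r=11: min(18,13)*10=130 best=130 *, r--
l=1 r=10: min(18,19)*9=162 best=162 *, l++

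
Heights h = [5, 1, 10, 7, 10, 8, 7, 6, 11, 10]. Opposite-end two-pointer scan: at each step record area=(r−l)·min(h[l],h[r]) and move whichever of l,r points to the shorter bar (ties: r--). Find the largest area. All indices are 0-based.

max area = 70

l=0 r=9: min(5,10)*9=45 best=45 *, l++
l=1 r=9: min(1,10)*8=8 best=45, l++
l=2 r=9: min(10,10)*7=70 best=70 *, r--
l=2 r=8: min(10,11)*6=60 best=70, l++
l=3 r=8: min(7,11)*5=35 best=70, l++
l=4 r=8: min(10,11)*4=40 best=70, l++
l=5 r=8: min(8,11)*3=24 best=70, l++
l=6 r=8: min(7,11)*2=14 best=70, l++
l=7 r=8: min(6,11)*1=6 best=70, l++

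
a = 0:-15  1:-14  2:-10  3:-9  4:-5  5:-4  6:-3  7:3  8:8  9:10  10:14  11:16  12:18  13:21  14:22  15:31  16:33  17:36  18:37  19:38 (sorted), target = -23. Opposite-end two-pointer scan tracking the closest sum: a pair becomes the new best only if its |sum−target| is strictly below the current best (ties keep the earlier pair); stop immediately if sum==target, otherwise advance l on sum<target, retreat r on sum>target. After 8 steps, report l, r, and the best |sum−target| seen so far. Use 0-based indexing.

l=0, r=11, best |Δ|=26

[0,19] -15+38=23 d=46 * → r--
[0,18] -15+37=22 d=45 * → r--
[0,17] -15+36=21 d=44 * → r--
[0,16] -15+33=18 d=41 * → r--
[0,15] -15+31=16 d=39 * → r--
[0,14] -15+22=7 d=30 * → r--
[0,13] -15+21=6 d=29 * → r--
[0,12] -15+18=3 d=26 * → r--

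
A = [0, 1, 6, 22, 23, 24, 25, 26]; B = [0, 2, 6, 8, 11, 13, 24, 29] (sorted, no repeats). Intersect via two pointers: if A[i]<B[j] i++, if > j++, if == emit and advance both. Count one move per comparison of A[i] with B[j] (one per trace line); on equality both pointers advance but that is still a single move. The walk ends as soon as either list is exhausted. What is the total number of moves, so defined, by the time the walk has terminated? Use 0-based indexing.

[i=0,j=0] 0==0 emit → i++,j++
[i=1,j=1] 1<2 → i++
[i=2,j=1] 6>2 → j++
[i=2,j=2] 6==6 emit → i++,j++
[i=3,j=3] 22>8 → j++
[i=3,j=4] 22>11 → j++
[i=3,j=5] 22>13 → j++
[i=3,j=6] 22<24 → i++
[i=4,j=6] 23<24 → i++
[i=5,j=6] 24==24 emit → i++,j++
[i=6,j=7] 25<29 → i++
[i=7,j=7] 26<29 → i++

12 moves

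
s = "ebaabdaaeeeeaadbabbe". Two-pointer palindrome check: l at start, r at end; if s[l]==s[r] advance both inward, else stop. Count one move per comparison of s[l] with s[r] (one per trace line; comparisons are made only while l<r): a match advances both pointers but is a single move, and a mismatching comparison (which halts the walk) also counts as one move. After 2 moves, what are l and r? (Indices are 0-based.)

l=2, r=17

l=0 r=19: 'e'=='e', l++,r--
l=1 r=18: 'b'=='b', l++,r--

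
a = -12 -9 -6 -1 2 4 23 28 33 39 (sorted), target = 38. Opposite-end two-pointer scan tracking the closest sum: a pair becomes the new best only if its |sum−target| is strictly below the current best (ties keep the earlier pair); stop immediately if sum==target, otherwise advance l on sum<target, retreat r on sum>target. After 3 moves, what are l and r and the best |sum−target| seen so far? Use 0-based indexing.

l=0 r=9: -12+39=27 d=11 *, l++
l=1 r=9: -9+39=30 d=8 *, l++
l=2 r=9: -6+39=33 d=5 *, l++

l=3, r=9, best |Δ|=5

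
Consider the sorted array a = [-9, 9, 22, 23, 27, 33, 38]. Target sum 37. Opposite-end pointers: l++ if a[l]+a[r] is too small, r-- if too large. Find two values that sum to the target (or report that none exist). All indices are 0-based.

[0,6] -9+38=29 <37 → l++
[1,6] 9+38=47 >37 → r--
[1,5] 9+33=42 >37 → r--
[1,4] 9+27=36 <37 → l++
[2,4] 22+27=49 >37 → r--
[2,3] 22+23=45 >37 → r--

no pair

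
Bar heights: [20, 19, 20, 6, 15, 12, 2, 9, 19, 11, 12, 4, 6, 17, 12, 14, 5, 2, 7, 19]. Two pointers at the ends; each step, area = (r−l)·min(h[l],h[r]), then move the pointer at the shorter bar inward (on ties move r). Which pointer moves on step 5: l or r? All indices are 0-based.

[0,19] min(20,19)*19=361 best=361 * → r--
[0,18] min(20,7)*18=126 best=361 → r--
[0,17] min(20,2)*17=34 best=361 → r--
[0,16] min(20,5)*16=80 best=361 → r--
[0,15] min(20,14)*15=210 best=361 → r--

r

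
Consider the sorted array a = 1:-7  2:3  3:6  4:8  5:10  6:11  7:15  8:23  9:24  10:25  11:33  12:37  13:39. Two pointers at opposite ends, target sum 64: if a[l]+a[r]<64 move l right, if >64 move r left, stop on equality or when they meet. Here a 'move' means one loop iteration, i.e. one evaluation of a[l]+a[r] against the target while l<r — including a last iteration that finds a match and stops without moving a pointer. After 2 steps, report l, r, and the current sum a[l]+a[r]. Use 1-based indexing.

l=3, r=13, sum=45

l=1 r=13: -7+39=32 <64, l++
l=2 r=13: 3+39=42 <64, l++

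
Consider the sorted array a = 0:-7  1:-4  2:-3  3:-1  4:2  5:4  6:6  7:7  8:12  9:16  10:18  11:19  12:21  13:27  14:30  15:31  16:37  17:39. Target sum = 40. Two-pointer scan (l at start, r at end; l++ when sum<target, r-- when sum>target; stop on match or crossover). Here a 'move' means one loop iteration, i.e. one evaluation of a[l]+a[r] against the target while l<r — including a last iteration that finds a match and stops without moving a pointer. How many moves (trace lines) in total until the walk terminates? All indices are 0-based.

[0,17] -7+39=32 <40 → l++
[1,17] -4+39=35 <40 → l++
[2,17] -3+39=36 <40 → l++
[3,17] -1+39=38 <40 → l++
[4,17] 2+39=41 >40 → r--
[4,16] 2+37=39 <40 → l++
[5,16] 4+37=41 >40 → r--
[5,15] 4+31=35 <40 → l++
[6,15] 6+31=37 <40 → l++
[7,15] 7+31=38 <40 → l++
[8,15] 12+31=43 >40 → r--
[8,14] 12+30=42 >40 → r--
[8,13] 12+27=39 <40 → l++
[9,13] 16+27=43 >40 → r--
[9,12] 16+21=37 <40 → l++
[10,12] 18+21=39 <40 → l++
[11,12] 19+21=40 → found

17 moves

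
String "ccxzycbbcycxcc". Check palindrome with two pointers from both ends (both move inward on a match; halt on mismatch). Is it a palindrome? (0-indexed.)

not a palindrome (mismatch at 3,10)

l=0 r=13: 'c'=='c', l++,r--
l=1 r=12: 'c'=='c', l++,r--
l=2 r=11: 'x'=='x', l++,r--
l=3 r=10: 'z'!='c', stop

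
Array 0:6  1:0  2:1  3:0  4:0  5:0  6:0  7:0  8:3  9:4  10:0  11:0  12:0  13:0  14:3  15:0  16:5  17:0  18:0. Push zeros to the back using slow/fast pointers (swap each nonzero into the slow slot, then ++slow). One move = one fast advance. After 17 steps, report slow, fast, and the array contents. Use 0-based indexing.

(s=0,f=0) a[fast]=6≠0 swap→a[0]=6 → slow++,fast++
(s=1,f=1) a[fast]=0 → fast++
(s=1,f=2) a[fast]=1≠0 swap→a[1]=1 → slow++,fast++
(s=2,f=3) a[fast]=0 → fast++
(s=2,f=4) a[fast]=0 → fast++
(s=2,f=5) a[fast]=0 → fast++
(s=2,f=6) a[fast]=0 → fast++
(s=2,f=7) a[fast]=0 → fast++
(s=2,f=8) a[fast]=3≠0 swap→a[2]=3 → slow++,fast++
(s=3,f=9) a[fast]=4≠0 swap→a[3]=4 → slow++,fast++
(s=4,f=10) a[fast]=0 → fast++
(s=4,f=11) a[fast]=0 → fast++
(s=4,f=12) a[fast]=0 → fast++
(s=4,f=13) a[fast]=0 → fast++
(s=4,f=14) a[fast]=3≠0 swap→a[4]=3 → slow++,fast++
(s=5,f=15) a[fast]=0 → fast++
(s=5,f=16) a[fast]=5≠0 swap→a[5]=5 → slow++,fast++

slow=6, fast=17, a=[6, 1, 3, 4, 3, 5, 0, 0, 0, 0, 0, 0, 0, 0, 0, 0, 0, 0, 0]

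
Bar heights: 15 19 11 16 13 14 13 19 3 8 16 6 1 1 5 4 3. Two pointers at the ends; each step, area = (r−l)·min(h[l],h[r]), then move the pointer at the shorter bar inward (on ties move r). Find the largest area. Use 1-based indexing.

max area = 150

[1,17] min(15,3)*16=48 best=48 * → r--
[1,16] min(15,4)*15=60 best=60 * → r--
[1,15] min(15,5)*14=70 best=70 * → r--
[1,14] min(15,1)*13=13 best=70 → r--
[1,13] min(15,1)*12=12 best=70 → r--
[1,12] min(15,6)*11=66 best=70 → r--
[1,11] min(15,16)*10=150 best=150 * → l++
[2,11] min(19,16)*9=144 best=150 → r--
[2,10] min(19,8)*8=64 best=150 → r--
[2,9] min(19,3)*7=21 best=150 → r--
[2,8] min(19,19)*6=114 best=150 → r--
[2,7] min(19,13)*5=65 best=150 → r--
[2,6] min(19,14)*4=56 best=150 → r--
[2,5] min(19,13)*3=39 best=150 → r--
[2,4] min(19,16)*2=32 best=150 → r--
[2,3] min(19,11)*1=11 best=150 → r--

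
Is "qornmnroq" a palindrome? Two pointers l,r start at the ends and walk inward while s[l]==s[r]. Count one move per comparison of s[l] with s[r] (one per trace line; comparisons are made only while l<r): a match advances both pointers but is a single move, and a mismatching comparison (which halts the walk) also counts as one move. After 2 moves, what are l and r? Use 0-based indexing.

l=0 r=8: 'q'=='q', l++,r--
l=1 r=7: 'o'=='o', l++,r--

l=2, r=6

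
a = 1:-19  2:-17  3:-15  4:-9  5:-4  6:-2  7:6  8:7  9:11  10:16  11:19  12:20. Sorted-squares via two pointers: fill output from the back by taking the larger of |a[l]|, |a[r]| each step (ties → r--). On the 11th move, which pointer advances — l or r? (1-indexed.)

l=1 r=12: |-19|<=|20| out[12]=400, r--
l=1 r=11: |-19|<=|19| out[11]=361, r--
l=1 r=10: |-19|>|16| out[10]=361, l++
l=2 r=10: |-17|>|16| out[9]=289, l++
l=3 r=10: |-15|<=|16| out[8]=256, r--
l=3 r=9: |-15|>|11| out[7]=225, l++
l=4 r=9: |-9|<=|11| out[6]=121, r--
l=4 r=8: |-9|>|7| out[5]=81, l++
l=5 r=8: |-4|<=|7| out[4]=49, r--
l=5 r=7: |-4|<=|6| out[3]=36, r--
l=5 r=6: |-4|>|-2| out[2]=16, l++

l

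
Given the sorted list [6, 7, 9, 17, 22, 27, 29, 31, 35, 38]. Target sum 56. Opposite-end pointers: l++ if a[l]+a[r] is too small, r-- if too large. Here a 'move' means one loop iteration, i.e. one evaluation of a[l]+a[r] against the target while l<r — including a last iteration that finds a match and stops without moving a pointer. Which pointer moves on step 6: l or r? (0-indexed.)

l=0 r=9: 6+38=44 <56, l++
l=1 r=9: 7+38=45 <56, l++
l=2 r=9: 9+38=47 <56, l++
l=3 r=9: 17+38=55 <56, l++
l=4 r=9: 22+38=60 >56, r--
l=4 r=8: 22+35=57 >56, r--

r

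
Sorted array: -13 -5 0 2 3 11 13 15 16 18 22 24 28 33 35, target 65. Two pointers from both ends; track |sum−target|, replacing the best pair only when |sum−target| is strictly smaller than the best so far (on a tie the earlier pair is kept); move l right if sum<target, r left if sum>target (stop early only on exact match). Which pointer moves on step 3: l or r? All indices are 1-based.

[1,15] -13+35=22 d=43 * → l++
[2,15] -5+35=30 d=35 * → l++
[3,15] 0+35=35 d=30 * → l++

l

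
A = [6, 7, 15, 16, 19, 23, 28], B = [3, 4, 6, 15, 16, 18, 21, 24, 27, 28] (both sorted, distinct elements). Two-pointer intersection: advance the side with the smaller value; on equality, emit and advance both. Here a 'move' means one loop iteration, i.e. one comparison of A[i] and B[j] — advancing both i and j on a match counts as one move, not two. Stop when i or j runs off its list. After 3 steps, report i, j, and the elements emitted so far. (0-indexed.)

i=0 j=0: 6>3, j++
i=0 j=1: 6>4, j++
i=0 j=2: 6==6 emit, i++,j++

i=1, j=3, emitted=[6]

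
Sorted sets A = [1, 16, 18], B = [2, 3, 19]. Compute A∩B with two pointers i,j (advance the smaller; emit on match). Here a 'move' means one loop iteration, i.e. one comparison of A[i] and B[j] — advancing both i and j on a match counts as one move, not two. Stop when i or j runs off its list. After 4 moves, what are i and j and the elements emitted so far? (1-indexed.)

i=3, j=3, emitted=[]

i=1 j=1: 1<2, i++
i=2 j=1: 16>2, j++
i=2 j=2: 16>3, j++
i=2 j=3: 16<19, i++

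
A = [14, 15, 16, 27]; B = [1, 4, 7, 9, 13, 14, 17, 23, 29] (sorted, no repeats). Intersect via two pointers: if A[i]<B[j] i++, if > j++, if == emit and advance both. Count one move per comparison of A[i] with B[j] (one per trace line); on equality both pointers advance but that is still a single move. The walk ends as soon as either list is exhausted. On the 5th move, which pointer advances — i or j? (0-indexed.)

i=0 j=0: 14>1, j++
i=0 j=1: 14>4, j++
i=0 j=2: 14>7, j++
i=0 j=3: 14>9, j++
i=0 j=4: 14>13, j++

j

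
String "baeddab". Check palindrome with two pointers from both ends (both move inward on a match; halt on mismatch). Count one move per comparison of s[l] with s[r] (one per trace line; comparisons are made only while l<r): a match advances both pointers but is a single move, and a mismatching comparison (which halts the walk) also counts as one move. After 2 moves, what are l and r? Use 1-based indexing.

l=3, r=5

l=1 r=7: 'b'=='b', l++,r--
l=2 r=6: 'a'=='a', l++,r--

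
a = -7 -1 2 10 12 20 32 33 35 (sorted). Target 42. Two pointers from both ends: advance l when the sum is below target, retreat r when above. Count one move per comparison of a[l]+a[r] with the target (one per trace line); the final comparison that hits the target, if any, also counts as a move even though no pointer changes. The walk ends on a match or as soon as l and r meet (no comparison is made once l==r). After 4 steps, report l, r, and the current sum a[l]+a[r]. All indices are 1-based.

[1,9] -7+35=28 <42 → l++
[2,9] -1+35=34 <42 → l++
[3,9] 2+35=37 <42 → l++
[4,9] 10+35=45 >42 → r--

l=4, r=8, sum=43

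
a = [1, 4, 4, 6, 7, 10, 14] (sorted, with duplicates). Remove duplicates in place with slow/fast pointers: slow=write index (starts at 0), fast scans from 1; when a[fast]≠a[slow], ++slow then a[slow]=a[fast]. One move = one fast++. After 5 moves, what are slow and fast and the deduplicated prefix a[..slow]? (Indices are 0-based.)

slow=4, fast=6, prefix=[1, 4, 6, 7, 10]

(s=0,f=1) a[fast]=4≠a[slow]=1 write a[1]=4 → slow++,fast++
(s=1,f=2) a[fast]=4=a[slow] dup → fast++
(s=1,f=3) a[fast]=6≠a[slow]=4 write a[2]=6 → slow++,fast++
(s=2,f=4) a[fast]=7≠a[slow]=6 write a[3]=7 → slow++,fast++
(s=3,f=5) a[fast]=10≠a[slow]=7 write a[4]=10 → slow++,fast++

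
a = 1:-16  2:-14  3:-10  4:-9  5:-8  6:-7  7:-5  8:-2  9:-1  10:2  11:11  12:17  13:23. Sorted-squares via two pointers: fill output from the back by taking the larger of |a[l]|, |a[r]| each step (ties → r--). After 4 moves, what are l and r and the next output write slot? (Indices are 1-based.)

l=3, r=11, next write slot=9

[1,13] |-16|<=|23| out[13]=529 → r--
[1,12] |-16|<=|17| out[12]=289 → r--
[1,11] |-16|>|11| out[11]=256 → l++
[2,11] |-14|>|11| out[10]=196 → l++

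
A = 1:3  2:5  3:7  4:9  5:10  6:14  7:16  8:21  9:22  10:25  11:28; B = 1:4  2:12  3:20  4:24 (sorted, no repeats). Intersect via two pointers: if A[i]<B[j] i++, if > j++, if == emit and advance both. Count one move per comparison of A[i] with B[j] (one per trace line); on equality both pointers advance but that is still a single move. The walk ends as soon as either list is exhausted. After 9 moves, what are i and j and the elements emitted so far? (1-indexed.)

[i=1,j=1] 3<4 → i++
[i=2,j=1] 5>4 → j++
[i=2,j=2] 5<12 → i++
[i=3,j=2] 7<12 → i++
[i=4,j=2] 9<12 → i++
[i=5,j=2] 10<12 → i++
[i=6,j=2] 14>12 → j++
[i=6,j=3] 14<20 → i++
[i=7,j=3] 16<20 → i++

i=8, j=3, emitted=[]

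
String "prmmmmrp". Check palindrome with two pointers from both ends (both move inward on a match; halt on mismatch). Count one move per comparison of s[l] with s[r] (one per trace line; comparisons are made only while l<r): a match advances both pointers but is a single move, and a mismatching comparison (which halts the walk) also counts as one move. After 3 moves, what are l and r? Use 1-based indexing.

l=4, r=5

l=1 r=8: 'p'=='p', l++,r--
l=2 r=7: 'r'=='r', l++,r--
l=3 r=6: 'm'=='m', l++,r--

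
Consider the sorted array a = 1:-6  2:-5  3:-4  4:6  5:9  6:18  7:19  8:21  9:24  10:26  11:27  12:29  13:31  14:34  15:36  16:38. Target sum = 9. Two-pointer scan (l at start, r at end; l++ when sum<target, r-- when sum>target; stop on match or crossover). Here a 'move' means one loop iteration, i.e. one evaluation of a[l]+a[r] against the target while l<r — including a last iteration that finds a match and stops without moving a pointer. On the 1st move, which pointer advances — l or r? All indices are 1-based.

r

[1,16] -6+38=32 >9 → r--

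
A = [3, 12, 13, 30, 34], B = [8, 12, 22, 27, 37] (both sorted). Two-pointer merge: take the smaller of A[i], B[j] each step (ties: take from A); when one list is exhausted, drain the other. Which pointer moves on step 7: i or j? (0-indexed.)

i=0 j=0: A[i]=3<=B[j]=8 take 3, i++
i=1 j=0: A[i]=12>B[j]=8 take 8, j++
i=1 j=1: A[i]=12<=B[j]=12 take 12, i++
i=2 j=1: A[i]=13>B[j]=12 take 12, j++
i=2 j=2: A[i]=13<=B[j]=22 take 13, i++
i=3 j=2: A[i]=30>B[j]=22 take 22, j++
i=3 j=3: A[i]=30>B[j]=27 take 27, j++

j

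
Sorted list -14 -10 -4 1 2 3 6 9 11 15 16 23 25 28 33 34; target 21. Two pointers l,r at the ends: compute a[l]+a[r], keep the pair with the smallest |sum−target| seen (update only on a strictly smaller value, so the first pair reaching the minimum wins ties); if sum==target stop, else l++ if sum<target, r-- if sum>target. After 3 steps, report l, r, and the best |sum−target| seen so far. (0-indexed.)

[0,15] -14+34=20 d=1 * → l++
[1,15] -10+34=24 d=3 → r--
[1,14] -10+33=23 d=2 → r--

l=1, r=13, best |Δ|=1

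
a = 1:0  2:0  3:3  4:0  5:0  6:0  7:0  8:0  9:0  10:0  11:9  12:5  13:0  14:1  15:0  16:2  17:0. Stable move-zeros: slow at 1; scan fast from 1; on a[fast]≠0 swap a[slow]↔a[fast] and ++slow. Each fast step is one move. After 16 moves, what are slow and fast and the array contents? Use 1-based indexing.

slow=6, fast=17, a=[3, 9, 5, 1, 2, 0, 0, 0, 0, 0, 0, 0, 0, 0, 0, 0, 0]

slow=1 fast=1: a[fast]=0, fast++
slow=1 fast=2: a[fast]=0, fast++
slow=1 fast=3: a[fast]=3≠0 swap→a[1]=3, slow++,fast++
slow=2 fast=4: a[fast]=0, fast++
slow=2 fast=5: a[fast]=0, fast++
slow=2 fast=6: a[fast]=0, fast++
slow=2 fast=7: a[fast]=0, fast++
slow=2 fast=8: a[fast]=0, fast++
slow=2 fast=9: a[fast]=0, fast++
slow=2 fast=10: a[fast]=0, fast++
slow=2 fast=11: a[fast]=9≠0 swap→a[2]=9, slow++,fast++
slow=3 fast=12: a[fast]=5≠0 swap→a[3]=5, slow++,fast++
slow=4 fast=13: a[fast]=0, fast++
slow=4 fast=14: a[fast]=1≠0 swap→a[4]=1, slow++,fast++
slow=5 fast=15: a[fast]=0, fast++
slow=5 fast=16: a[fast]=2≠0 swap→a[5]=2, slow++,fast++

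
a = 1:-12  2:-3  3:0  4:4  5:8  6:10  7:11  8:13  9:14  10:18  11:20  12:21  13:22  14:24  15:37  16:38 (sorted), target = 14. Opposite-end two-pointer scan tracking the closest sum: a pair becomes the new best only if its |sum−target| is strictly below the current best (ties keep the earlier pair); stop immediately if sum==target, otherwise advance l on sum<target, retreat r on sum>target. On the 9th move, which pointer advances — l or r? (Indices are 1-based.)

[1,16] -12+38=26 d=12 * → r--
[1,15] -12+37=25 d=11 * → r--
[1,14] -12+24=12 d=2 * → l++
[2,14] -3+24=21 d=7 → r--
[2,13] -3+22=19 d=5 → r--
[2,12] -3+21=18 d=4 → r--
[2,11] -3+20=17 d=3 → r--
[2,10] -3+18=15 d=1 * → r--
[2,9] -3+14=11 d=3 → l++

l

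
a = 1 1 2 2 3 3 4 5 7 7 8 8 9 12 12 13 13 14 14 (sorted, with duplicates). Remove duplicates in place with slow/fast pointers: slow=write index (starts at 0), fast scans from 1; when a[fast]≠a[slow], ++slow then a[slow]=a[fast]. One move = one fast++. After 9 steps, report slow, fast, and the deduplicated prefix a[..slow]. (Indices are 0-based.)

slow=0 fast=1: a[fast]=1=a[slow] dup, fast++
slow=0 fast=2: a[fast]=2≠a[slow]=1 write a[1]=2, slow++,fast++
slow=1 fast=3: a[fast]=2=a[slow] dup, fast++
slow=1 fast=4: a[fast]=3≠a[slow]=2 write a[2]=3, slow++,fast++
slow=2 fast=5: a[fast]=3=a[slow] dup, fast++
slow=2 fast=6: a[fast]=4≠a[slow]=3 write a[3]=4, slow++,fast++
slow=3 fast=7: a[fast]=5≠a[slow]=4 write a[4]=5, slow++,fast++
slow=4 fast=8: a[fast]=7≠a[slow]=5 write a[5]=7, slow++,fast++
slow=5 fast=9: a[fast]=7=a[slow] dup, fast++

slow=5, fast=10, prefix=[1, 2, 3, 4, 5, 7]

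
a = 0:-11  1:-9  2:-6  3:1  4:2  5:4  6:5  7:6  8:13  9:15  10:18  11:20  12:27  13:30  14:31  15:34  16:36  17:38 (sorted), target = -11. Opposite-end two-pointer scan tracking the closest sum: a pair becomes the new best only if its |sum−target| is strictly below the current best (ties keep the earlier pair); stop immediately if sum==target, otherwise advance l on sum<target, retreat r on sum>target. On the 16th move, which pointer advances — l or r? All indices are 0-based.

l=0 r=17: -11+38=27 d=38 *, r--
l=0 r=16: -11+36=25 d=36 *, r--
l=0 r=15: -11+34=23 d=34 *, r--
l=0 r=14: -11+31=20 d=31 *, r--
l=0 r=13: -11+30=19 d=30 *, r--
l=0 r=12: -11+27=16 d=27 *, r--
l=0 r=11: -11+20=9 d=20 *, r--
l=0 r=10: -11+18=7 d=18 *, r--
l=0 r=9: -11+15=4 d=15 *, r--
l=0 r=8: -11+13=2 d=13 *, r--
l=0 r=7: -11+6=-5 d=6 *, r--
l=0 r=6: -11+5=-6 d=5 *, r--
l=0 r=5: -11+4=-7 d=4 *, r--
l=0 r=4: -11+2=-9 d=2 *, r--
l=0 r=3: -11+1=-10 d=1 *, r--
l=0 r=2: -11+-6=-17 d=6, l++

l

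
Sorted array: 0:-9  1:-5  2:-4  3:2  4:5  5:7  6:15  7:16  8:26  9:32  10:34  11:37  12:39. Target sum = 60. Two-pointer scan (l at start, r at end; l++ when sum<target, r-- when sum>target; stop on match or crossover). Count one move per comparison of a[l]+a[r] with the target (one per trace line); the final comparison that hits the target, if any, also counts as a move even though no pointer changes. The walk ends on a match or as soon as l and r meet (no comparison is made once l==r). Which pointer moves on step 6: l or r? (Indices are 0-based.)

[0,12] -9+39=30 <60 → l++
[1,12] -5+39=34 <60 → l++
[2,12] -4+39=35 <60 → l++
[3,12] 2+39=41 <60 → l++
[4,12] 5+39=44 <60 → l++
[5,12] 7+39=46 <60 → l++

l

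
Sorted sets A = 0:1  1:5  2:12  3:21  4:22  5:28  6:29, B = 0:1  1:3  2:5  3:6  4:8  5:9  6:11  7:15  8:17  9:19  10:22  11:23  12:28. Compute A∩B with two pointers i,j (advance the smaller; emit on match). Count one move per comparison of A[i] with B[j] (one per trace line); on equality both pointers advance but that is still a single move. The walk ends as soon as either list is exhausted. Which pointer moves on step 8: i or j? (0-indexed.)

i

i=0 j=0: 1==1 emit, i++,j++
i=1 j=1: 5>3, j++
i=1 j=2: 5==5 emit, i++,j++
i=2 j=3: 12>6, j++
i=2 j=4: 12>8, j++
i=2 j=5: 12>9, j++
i=2 j=6: 12>11, j++
i=2 j=7: 12<15, i++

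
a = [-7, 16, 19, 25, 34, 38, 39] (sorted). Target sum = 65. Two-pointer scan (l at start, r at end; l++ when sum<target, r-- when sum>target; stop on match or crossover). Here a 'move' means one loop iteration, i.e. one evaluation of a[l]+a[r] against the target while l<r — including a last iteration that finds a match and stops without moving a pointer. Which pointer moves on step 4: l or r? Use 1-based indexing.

[1,7] -7+39=32 <65 → l++
[2,7] 16+39=55 <65 → l++
[3,7] 19+39=58 <65 → l++
[4,7] 25+39=64 <65 → l++

l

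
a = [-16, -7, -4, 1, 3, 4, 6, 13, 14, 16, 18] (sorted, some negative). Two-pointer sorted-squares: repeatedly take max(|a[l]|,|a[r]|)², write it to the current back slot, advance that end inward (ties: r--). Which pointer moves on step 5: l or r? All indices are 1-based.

r

l=1 r=11: |-16|<=|18| out[11]=324, r--
l=1 r=10: |-16|<=|16| out[10]=256, r--
l=1 r=9: |-16|>|14| out[9]=256, l++
l=2 r=9: |-7|<=|14| out[8]=196, r--
l=2 r=8: |-7|<=|13| out[7]=169, r--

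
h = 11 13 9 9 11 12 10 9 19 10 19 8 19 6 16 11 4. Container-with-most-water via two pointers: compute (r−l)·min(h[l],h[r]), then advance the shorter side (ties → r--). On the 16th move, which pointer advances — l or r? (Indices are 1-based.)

r

l=1 r=17: min(11,4)*16=64 best=64 *, r--
l=1 r=16: min(11,11)*15=165 best=165 *, r--
l=1 r=15: min(11,16)*14=154 best=165, l++
l=2 r=15: min(13,16)*13=169 best=169 *, l++
l=3 r=15: min(9,16)*12=108 best=169, l++
l=4 r=15: min(9,16)*11=99 best=169, l++
l=5 r=15: min(11,16)*10=110 best=169, l++
l=6 r=15: min(12,16)*9=108 best=169, l++
l=7 r=15: min(10,16)*8=80 best=169, l++
l=8 r=15: min(9,16)*7=63 best=169, l++
l=9 r=15: min(19,16)*6=96 best=169, r--
l=9 r=14: min(19,6)*5=30 best=169, r--
l=9 r=13: min(19,19)*4=76 best=169, r--
l=9 r=12: min(19,8)*3=24 best=169, r--
l=9 r=11: min(19,19)*2=38 best=169, r--
l=9 r=10: min(19,10)*1=10 best=169, r--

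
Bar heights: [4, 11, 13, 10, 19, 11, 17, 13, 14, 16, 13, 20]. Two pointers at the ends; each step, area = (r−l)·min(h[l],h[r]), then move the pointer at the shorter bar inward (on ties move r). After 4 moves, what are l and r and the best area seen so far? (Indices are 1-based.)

l=1 r=12: min(4,20)*11=44 best=44 *, l++
l=2 r=12: min(11,20)*10=110 best=110 *, l++
l=3 r=12: min(13,20)*9=117 best=117 *, l++
l=4 r=12: min(10,20)*8=80 best=117, l++

l=5, r=12, best area=117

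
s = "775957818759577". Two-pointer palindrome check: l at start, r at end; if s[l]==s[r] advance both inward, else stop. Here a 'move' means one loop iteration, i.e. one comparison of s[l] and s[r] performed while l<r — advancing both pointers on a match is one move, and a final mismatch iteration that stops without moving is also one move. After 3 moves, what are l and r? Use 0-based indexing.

l=0 r=14: '7'=='7', l++,r--
l=1 r=13: '7'=='7', l++,r--
l=2 r=12: '5'=='5', l++,r--

l=3, r=11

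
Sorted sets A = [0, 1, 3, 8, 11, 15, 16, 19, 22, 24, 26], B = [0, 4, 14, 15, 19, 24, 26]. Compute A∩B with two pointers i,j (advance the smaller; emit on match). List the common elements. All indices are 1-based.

i=1 j=1: 0==0 emit, i++,j++
i=2 j=2: 1<4, i++
i=3 j=2: 3<4, i++
i=4 j=2: 8>4, j++
i=4 j=3: 8<14, i++
i=5 j=3: 11<14, i++
i=6 j=3: 15>14, j++
i=6 j=4: 15==15 emit, i++,j++
i=7 j=5: 16<19, i++
i=8 j=5: 19==19 emit, i++,j++
i=9 j=6: 22<24, i++
i=10 j=6: 24==24 emit, i++,j++
i=11 j=7: 26==26 emit, i++,j++

intersection = [0, 15, 19, 24, 26]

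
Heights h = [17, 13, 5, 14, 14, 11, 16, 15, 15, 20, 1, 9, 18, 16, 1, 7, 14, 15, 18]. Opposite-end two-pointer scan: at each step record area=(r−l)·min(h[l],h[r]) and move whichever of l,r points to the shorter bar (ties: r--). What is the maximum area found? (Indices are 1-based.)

max area = 306

l=1 r=19: min(17,18)*18=306 best=306 *, l++
l=2 r=19: min(13,18)*17=221 best=306, l++
l=3 r=19: min(5,18)*16=80 best=306, l++
l=4 r=19: min(14,18)*15=210 best=306, l++
l=5 r=19: min(14,18)*14=196 best=306, l++
l=6 r=19: min(11,18)*13=143 best=306, l++
l=7 r=19: min(16,18)*12=192 best=306, l++
l=8 r=19: min(15,18)*11=165 best=306, l++
l=9 r=19: min(15,18)*10=150 best=306, l++
l=10 r=19: min(20,18)*9=162 best=306, r--
l=10 r=18: min(20,15)*8=120 best=306, r--
l=10 r=17: min(20,14)*7=98 best=306, r--
l=10 r=16: min(20,7)*6=42 best=306, r--
l=10 r=15: min(20,1)*5=5 best=306, r--
l=10 r=14: min(20,16)*4=64 best=306, r--
l=10 r=13: min(20,18)*3=54 best=306, r--
l=10 r=12: min(20,9)*2=18 best=306, r--
l=10 r=11: min(20,1)*1=1 best=306, r--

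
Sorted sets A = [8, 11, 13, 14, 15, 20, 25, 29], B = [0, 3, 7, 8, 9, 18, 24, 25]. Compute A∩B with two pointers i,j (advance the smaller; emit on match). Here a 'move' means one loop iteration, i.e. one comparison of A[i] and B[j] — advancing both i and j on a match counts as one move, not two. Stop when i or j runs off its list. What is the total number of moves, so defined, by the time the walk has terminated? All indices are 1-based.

13 moves

i=1 j=1: 8>0, j++
i=1 j=2: 8>3, j++
i=1 j=3: 8>7, j++
i=1 j=4: 8==8 emit, i++,j++
i=2 j=5: 11>9, j++
i=2 j=6: 11<18, i++
i=3 j=6: 13<18, i++
i=4 j=6: 14<18, i++
i=5 j=6: 15<18, i++
i=6 j=6: 20>18, j++
i=6 j=7: 20<24, i++
i=7 j=7: 25>24, j++
i=7 j=8: 25==25 emit, i++,j++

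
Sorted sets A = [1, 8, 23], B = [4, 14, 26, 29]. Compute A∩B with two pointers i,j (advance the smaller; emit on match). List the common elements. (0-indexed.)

intersection = []

[i=0,j=0] 1<4 → i++
[i=1,j=0] 8>4 → j++
[i=1,j=1] 8<14 → i++
[i=2,j=1] 23>14 → j++
[i=2,j=2] 23<26 → i++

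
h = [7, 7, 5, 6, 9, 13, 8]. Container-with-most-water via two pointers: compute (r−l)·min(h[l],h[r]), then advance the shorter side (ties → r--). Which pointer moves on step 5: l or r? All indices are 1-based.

[1,7] min(7,8)*6=42 best=42 * → l++
[2,7] min(7,8)*5=35 best=42 → l++
[3,7] min(5,8)*4=20 best=42 → l++
[4,7] min(6,8)*3=18 best=42 → l++
[5,7] min(9,8)*2=16 best=42 → r--

r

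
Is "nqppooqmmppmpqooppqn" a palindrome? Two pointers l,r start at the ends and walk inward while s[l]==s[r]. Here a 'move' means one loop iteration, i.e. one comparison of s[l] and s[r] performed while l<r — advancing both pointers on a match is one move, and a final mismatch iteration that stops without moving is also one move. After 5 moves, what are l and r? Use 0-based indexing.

l=5, r=14

l=0 r=19: 'n'=='n', l++,r--
l=1 r=18: 'q'=='q', l++,r--
l=2 r=17: 'p'=='p', l++,r--
l=3 r=16: 'p'=='p', l++,r--
l=4 r=15: 'o'=='o', l++,r--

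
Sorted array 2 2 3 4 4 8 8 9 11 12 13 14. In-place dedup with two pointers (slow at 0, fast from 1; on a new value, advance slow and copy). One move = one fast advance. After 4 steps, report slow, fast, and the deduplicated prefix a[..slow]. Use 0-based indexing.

slow=0 fast=1: a[fast]=2=a[slow] dup, fast++
slow=0 fast=2: a[fast]=3≠a[slow]=2 write a[1]=3, slow++,fast++
slow=1 fast=3: a[fast]=4≠a[slow]=3 write a[2]=4, slow++,fast++
slow=2 fast=4: a[fast]=4=a[slow] dup, fast++

slow=2, fast=5, prefix=[2, 3, 4]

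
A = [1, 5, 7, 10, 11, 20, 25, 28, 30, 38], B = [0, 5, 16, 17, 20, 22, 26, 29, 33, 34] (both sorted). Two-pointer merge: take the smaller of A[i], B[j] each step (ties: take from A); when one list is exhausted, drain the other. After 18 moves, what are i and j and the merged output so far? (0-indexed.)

i=9, j=9, merged so far=[0, 1, 5, 5, 7, 10, 11, 16, 17, 20, 20, 22, 25, 26, 28, 29, 30, 33]

i=0 j=0: A[i]=1>B[j]=0 take 0, j++
i=0 j=1: A[i]=1<=B[j]=5 take 1, i++
i=1 j=1: A[i]=5<=B[j]=5 take 5, i++
i=2 j=1: A[i]=7>B[j]=5 take 5, j++
i=2 j=2: A[i]=7<=B[j]=16 take 7, i++
i=3 j=2: A[i]=10<=B[j]=16 take 10, i++
i=4 j=2: A[i]=11<=B[j]=16 take 11, i++
i=5 j=2: A[i]=20>B[j]=16 take 16, j++
i=5 j=3: A[i]=20>B[j]=17 take 17, j++
i=5 j=4: A[i]=20<=B[j]=20 take 20, i++
i=6 j=4: A[i]=25>B[j]=20 take 20, j++
i=6 j=5: A[i]=25>B[j]=22 take 22, j++
i=6 j=6: A[i]=25<=B[j]=26 take 25, i++
i=7 j=6: A[i]=28>B[j]=26 take 26, j++
i=7 j=7: A[i]=28<=B[j]=29 take 28, i++
i=8 j=7: A[i]=30>B[j]=29 take 29, j++
i=8 j=8: A[i]=30<=B[j]=33 take 30, i++
i=9 j=8: A[i]=38>B[j]=33 take 33, j++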